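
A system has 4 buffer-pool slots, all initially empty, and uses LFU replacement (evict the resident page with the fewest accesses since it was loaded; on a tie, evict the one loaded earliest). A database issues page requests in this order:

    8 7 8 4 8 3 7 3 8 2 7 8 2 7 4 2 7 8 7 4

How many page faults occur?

6

8 → fault, frames (8)
7 → fault, frames (8 7)
8 → hit
4 → fault, frames (8 7 4)
8 → hit
3 → fault, frames (8 7 4 3)
7 → hit
3 → hit
8 → hit
2 → fault, evict 4, frames (8 7 3 2)
7 → hit
8 → hit
2 → hit
7 → hit
4 → fault, evict 3, frames (8 7 2 4)
2 → hit
7 → hit
8 → hit
7 → hit
4 → hit
Page faults: 6.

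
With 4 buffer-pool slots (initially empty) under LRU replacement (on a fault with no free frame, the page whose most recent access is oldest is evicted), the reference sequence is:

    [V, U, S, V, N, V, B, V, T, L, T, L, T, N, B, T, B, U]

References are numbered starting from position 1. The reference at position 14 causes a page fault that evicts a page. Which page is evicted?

B

pos 1: V → miss, frames [V]
pos 2: U → miss, frames [V, U]
pos 3: S → miss, frames [V, U, S]
pos 4: V → hit
pos 5: N → miss, frames [U, S, V, N]
pos 6: V → hit
pos 7: B → miss, evict U, frames [S, N, V, B]
pos 8: V → hit
pos 9: T → miss, evict S, frames [N, B, V, T]
pos 10: L → miss, evict N, frames [B, V, T, L]
pos 11: T → hit
pos 12: L → hit
pos 13: T → hit
pos 14: N → miss, evict B, frames [V, L, T, N]
At position 14, page B is evicted.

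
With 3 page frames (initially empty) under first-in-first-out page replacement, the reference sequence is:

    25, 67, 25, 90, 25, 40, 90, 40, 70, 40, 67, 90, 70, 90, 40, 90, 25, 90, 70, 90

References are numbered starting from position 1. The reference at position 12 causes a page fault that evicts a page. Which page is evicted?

40

pos 1: 25 -> miss, frames [25]
pos 2: 67 -> miss, frames [25, 67]
pos 3: 25 -> hit
pos 4: 90 -> miss, frames [25, 67, 90]
pos 5: 25 -> hit
pos 6: 40 -> miss, evict 25, frames [67, 90, 40]
pos 7: 90 -> hit
pos 8: 40 -> hit
pos 9: 70 -> miss, evict 67, frames [90, 40, 70]
pos 10: 40 -> hit
pos 11: 67 -> miss, evict 90, frames [40, 70, 67]
pos 12: 90 -> miss, evict 40, frames [70, 67, 90]
At position 12, page 40 is evicted.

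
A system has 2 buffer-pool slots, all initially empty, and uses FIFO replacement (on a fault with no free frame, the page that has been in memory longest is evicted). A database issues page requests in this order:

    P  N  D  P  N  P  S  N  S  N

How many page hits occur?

4

P: miss, frames (P)
N: miss, frames (P N)
D: miss, evict P, frames (N D)
P: miss, evict N, frames (D P)
N: miss, evict D, frames (P N)
P: hit
S: miss, evict P, frames (N S)
N: hit
S: hit
N: hit
Hits: 4.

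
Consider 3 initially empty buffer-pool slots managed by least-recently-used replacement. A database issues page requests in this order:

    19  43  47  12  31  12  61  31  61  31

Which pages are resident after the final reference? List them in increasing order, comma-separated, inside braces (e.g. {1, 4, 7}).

19 → fault, frames [19]
43 → fault, frames [19, 43]
47 → fault, frames [19, 43, 47]
12 → fault, evict 19, frames [43, 47, 12]
31 → fault, evict 43, frames [47, 12, 31]
12 → hit
61 → fault, evict 47, frames [31, 12, 61]
31 → hit
61 → hit
31 → hit

{12, 31, 61}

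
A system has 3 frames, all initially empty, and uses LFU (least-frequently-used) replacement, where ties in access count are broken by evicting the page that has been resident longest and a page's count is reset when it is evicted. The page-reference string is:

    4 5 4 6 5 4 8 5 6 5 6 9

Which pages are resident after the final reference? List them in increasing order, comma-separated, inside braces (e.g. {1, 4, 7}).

4 -> miss, frames (4)
5 -> miss, frames (4 5)
4 -> hit
6 -> miss, frames (4 5 6)
5 -> hit
4 -> hit
8 -> miss, evict 6, frames (4 5 8)
5 -> hit
6 -> miss, evict 8, frames (4 5 6)
5 -> hit
6 -> hit
9 -> miss, evict 6, frames (4 5 9)

{4, 5, 9}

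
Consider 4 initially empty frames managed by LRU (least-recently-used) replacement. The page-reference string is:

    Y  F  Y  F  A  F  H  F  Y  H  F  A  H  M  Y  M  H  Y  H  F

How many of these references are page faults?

7

Y → miss, frames (Y)
F → miss, frames (Y F)
Y → hit
F → hit
A → miss, frames (Y F A)
F → hit
H → miss, frames (Y A F H)
F → hit
Y → hit
H → hit
F → hit
A → hit
H → hit
M → miss, evict Y, frames (F A H M)
Y → miss, evict F, frames (A H M Y)
M → hit
H → hit
Y → hit
H → hit
F → miss, evict A, frames (M Y H F)
Page faults: 7.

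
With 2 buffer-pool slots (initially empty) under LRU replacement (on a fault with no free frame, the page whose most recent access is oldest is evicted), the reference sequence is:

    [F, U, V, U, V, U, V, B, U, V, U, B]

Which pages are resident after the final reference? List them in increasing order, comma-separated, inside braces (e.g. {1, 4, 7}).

{B, U}

F: miss, frames {F}
U: miss, frames {F,U}
V: miss, evict F, frames {U,V}
U: hit
V: hit
U: hit
V: hit
B: miss, evict U, frames {V,B}
U: miss, evict V, frames {B,U}
V: miss, evict B, frames {U,V}
U: hit
B: miss, evict V, frames {U,B}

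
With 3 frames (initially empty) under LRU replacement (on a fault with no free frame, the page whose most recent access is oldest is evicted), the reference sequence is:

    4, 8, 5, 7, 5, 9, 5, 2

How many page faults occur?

6

4 -> fault, frames [4]
8 -> fault, frames [4, 8]
5 -> fault, frames [4, 8, 5]
7 -> fault, evict 4, frames [8, 5, 7]
5 -> hit
9 -> fault, evict 8, frames [7, 5, 9]
5 -> hit
2 -> fault, evict 7, frames [9, 5, 2]
Page faults: 6.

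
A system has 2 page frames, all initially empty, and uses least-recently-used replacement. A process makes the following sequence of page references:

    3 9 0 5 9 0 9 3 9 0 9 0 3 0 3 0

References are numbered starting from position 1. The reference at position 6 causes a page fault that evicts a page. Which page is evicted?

5

pos 1: 3: miss, frames {3}
pos 2: 9: miss, frames {3,9}
pos 3: 0: miss, evict 3, frames {9,0}
pos 4: 5: miss, evict 9, frames {0,5}
pos 5: 9: miss, evict 0, frames {5,9}
pos 6: 0: miss, evict 5, frames {9,0}
At position 6, page 5 is evicted.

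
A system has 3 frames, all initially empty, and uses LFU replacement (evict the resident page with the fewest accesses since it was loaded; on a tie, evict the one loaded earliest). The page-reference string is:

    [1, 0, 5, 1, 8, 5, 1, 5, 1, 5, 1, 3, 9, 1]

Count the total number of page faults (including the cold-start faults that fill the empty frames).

6

1 → fault, frames [1]
0 → fault, frames [1, 0]
5 → fault, frames [1, 0, 5]
1 → hit
8 → fault, evict 0, frames [1, 5, 8]
5 → hit
1 → hit
5 → hit
1 → hit
5 → hit
1 → hit
3 → fault, evict 8, frames [1, 5, 3]
9 → fault, evict 3, frames [1, 5, 9]
1 → hit
Page faults: 6.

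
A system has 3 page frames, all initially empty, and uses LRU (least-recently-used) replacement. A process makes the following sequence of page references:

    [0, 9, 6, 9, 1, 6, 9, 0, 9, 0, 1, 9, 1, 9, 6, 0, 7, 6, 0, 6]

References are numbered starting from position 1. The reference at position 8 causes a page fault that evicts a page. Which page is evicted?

1

pos 1: 0 → fault, frames (0)
pos 2: 9 → fault, frames (0 9)
pos 3: 6 → fault, frames (0 9 6)
pos 4: 9 → hit
pos 5: 1 → fault, evict 0, frames (6 9 1)
pos 6: 6 → hit
pos 7: 9 → hit
pos 8: 0 → fault, evict 1, frames (6 9 0)
At position 8, page 1 is evicted.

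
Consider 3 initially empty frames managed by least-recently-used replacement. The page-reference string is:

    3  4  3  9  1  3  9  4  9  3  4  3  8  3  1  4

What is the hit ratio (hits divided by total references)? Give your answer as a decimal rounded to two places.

0.50

3: miss, frames [3]
4: miss, frames [3, 4]
3: hit
9: miss, frames [4, 3, 9]
1: miss, evict 4, frames [3, 9, 1]
3: hit
9: hit
4: miss, evict 1, frames [3, 9, 4]
9: hit
3: hit
4: hit
3: hit
8: miss, evict 9, frames [4, 3, 8]
3: hit
1: miss, evict 4, frames [8, 3, 1]
4: miss, evict 8, frames [3, 1, 4]
Hits: 8 of 16 references → 8/16 = 0.5000.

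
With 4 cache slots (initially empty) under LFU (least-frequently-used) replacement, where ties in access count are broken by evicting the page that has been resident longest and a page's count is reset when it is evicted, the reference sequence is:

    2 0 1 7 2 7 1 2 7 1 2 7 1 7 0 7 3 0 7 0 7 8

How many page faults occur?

7

2 -> miss, frames (2)
0 -> miss, frames (2 0)
1 -> miss, frames (2 0 1)
7 -> miss, frames (2 0 1 7)
2 -> hit
7 -> hit
1 -> hit
2 -> hit
7 -> hit
1 -> hit
2 -> hit
7 -> hit
1 -> hit
7 -> hit
0 -> hit
7 -> hit
3 -> miss, evict 0, frames (2 1 7 3)
0 -> miss, evict 3, frames (2 1 7 0)
7 -> hit
0 -> hit
7 -> hit
8 -> miss, evict 0, frames (2 1 7 8)
Page faults: 7.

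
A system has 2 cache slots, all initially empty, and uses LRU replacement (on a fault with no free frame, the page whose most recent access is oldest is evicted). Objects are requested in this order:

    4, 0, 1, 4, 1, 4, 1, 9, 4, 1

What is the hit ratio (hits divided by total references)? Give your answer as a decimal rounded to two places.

4 → miss, frames (4)
0 → miss, frames (4 0)
1 → miss, evict 4, frames (0 1)
4 → miss, evict 0, frames (1 4)
1 → hit
4 → hit
1 → hit
9 → miss, evict 4, frames (1 9)
4 → miss, evict 1, frames (9 4)
1 → miss, evict 9, frames (4 1)
Hits: 3 of 10 references → 3/10 = 0.3000.

0.30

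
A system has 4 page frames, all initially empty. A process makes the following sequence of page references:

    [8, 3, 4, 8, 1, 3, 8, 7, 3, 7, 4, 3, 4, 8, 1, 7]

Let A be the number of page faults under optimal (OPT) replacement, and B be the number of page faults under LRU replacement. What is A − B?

Under OPT: F F F . F . . F . . . . . . F . → 6 faults.
Under LRU: F F F . F . . F . . F . . . F F → 8 faults.
A − B = 6 − 8 = -2.

-2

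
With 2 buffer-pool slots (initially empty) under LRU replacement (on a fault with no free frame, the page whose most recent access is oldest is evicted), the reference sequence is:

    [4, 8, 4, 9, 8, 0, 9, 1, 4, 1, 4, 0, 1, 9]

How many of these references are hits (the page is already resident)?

4 → fault, frames [4]
8 → fault, frames [4, 8]
4 → hit
9 → fault, evict 8, frames [4, 9]
8 → fault, evict 4, frames [9, 8]
0 → fault, evict 9, frames [8, 0]
9 → fault, evict 8, frames [0, 9]
1 → fault, evict 0, frames [9, 1]
4 → fault, evict 9, frames [1, 4]
1 → hit
4 → hit
0 → fault, evict 1, frames [4, 0]
1 → fault, evict 4, frames [0, 1]
9 → fault, evict 0, frames [1, 9]
Hits: 3.

3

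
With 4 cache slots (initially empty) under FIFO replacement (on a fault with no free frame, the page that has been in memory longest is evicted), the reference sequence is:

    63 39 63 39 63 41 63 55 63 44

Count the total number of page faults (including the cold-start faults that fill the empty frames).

5

63 → miss, frames (63)
39 → miss, frames (63 39)
63 → hit
39 → hit
63 → hit
41 → miss, frames (63 39 41)
63 → hit
55 → miss, frames (63 39 41 55)
63 → hit
44 → miss, evict 63, frames (39 41 55 44)
Page faults: 5.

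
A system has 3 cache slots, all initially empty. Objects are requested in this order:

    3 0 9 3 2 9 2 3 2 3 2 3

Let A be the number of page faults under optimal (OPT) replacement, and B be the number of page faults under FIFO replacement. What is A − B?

-1

Under OPT: F F F . F . . . . . . . → 4 faults.
Under FIFO: F F F . F . . F . . . . → 5 faults.
A − B = 4 − 5 = -1.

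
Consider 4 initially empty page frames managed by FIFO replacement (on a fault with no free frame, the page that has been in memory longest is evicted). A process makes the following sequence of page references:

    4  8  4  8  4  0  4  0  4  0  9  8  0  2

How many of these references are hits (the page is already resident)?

9

4 → miss, frames {4}
8 → miss, frames {4,8}
4 → hit
8 → hit
4 → hit
0 → miss, frames {4,8,0}
4 → hit
0 → hit
4 → hit
0 → hit
9 → miss, frames {4,8,0,9}
8 → hit
0 → hit
2 → miss, evict 4, frames {8,0,9,2}
Hits: 9.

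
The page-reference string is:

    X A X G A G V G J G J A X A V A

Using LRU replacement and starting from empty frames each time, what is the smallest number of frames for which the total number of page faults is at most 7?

f=1: 16 faults
f=2: 9 faults
f=3: 8 faults
f=4: 7 faults
f=5: 5 faults
Smallest f with faults ≤ 7 is 4.

4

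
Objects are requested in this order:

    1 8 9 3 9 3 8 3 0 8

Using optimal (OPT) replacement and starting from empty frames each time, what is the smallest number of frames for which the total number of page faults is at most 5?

f=1: 10 faults
f=2: 6 faults
f=3: 5 faults
f=4: 5 faults
f=5: 5 faults
Smallest f with faults ≤ 5 is 3.

3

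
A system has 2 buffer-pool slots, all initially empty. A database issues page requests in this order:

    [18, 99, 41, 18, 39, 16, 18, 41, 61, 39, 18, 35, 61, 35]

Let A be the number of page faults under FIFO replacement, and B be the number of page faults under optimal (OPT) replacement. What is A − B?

Under FIFO: F F F F F F F F F F F F F . → 13 faults.
Under OPT: F F F . F F . F F F . F F . → 10 faults.
A − B = 13 − 10 = 3.

3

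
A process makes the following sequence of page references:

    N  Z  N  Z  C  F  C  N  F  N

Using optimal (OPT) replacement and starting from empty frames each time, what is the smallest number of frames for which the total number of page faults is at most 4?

f=1: 10 faults
f=2: 5 faults
f=3: 4 faults
f=4: 4 faults
Smallest f with faults ≤ 4 is 3.

3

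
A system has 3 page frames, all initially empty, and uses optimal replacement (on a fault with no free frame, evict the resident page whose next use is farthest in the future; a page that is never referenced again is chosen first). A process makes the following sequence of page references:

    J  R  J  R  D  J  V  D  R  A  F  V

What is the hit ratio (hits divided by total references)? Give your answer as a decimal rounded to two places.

0.50

J → fault, frames [J]
R → fault, frames [J, R]
J → hit
R → hit
D → fault, frames [J, R, D]
J → hit
V → fault, evict J, frames [R, D, V]
D → hit
R → hit
A → fault, evict D, frames [R, V, A]
F → fault, evict A, frames [R, V, F]
V → hit
Hits: 6 of 12 references → 6/12 = 0.5000.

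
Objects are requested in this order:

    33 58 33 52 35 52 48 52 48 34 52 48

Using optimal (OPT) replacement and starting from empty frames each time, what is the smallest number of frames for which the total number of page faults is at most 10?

f=1: 12 faults
f=2: 7 faults
f=3: 6 faults
f=4: 6 faults
f=5: 6 faults
f=6: 6 faults
Smallest f with faults ≤ 10 is 2.

2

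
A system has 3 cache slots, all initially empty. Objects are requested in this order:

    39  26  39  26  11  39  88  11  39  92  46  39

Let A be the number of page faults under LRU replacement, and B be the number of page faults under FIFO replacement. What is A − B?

Under LRU: F F . . F . F . . F F . → 6 faults.
Under FIFO: F F . . F . F . F F F . → 7 faults.
A − B = 6 − 7 = -1.

-1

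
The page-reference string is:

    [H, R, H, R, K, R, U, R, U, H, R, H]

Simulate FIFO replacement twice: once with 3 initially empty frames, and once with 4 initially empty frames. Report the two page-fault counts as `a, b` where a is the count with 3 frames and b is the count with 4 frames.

3 frames: F F . . F . F . . F F . → 6 faults.
4 frames: F F . . F . F . . . . . → 4 faults.
4 < 6: adding a frame reduced faults, as is typical.

6, 4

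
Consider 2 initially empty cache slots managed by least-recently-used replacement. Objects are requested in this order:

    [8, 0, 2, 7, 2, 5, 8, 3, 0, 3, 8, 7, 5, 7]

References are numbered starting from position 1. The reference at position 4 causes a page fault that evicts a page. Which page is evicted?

pos 1: 8 -> fault, frames {8}
pos 2: 0 -> fault, frames {8,0}
pos 3: 2 -> fault, evict 8, frames {0,2}
pos 4: 7 -> fault, evict 0, frames {2,7}
At position 4, page 0 is evicted.

0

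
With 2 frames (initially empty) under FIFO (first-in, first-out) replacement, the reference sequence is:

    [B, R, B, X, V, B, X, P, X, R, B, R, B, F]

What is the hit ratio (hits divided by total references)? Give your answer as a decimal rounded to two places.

0.29

B → fault, frames {B}
R → fault, frames {B,R}
B → hit
X → fault, evict B, frames {R,X}
V → fault, evict R, frames {X,V}
B → fault, evict X, frames {V,B}
X → fault, evict V, frames {B,X}
P → fault, evict B, frames {X,P}
X → hit
R → fault, evict X, frames {P,R}
B → fault, evict P, frames {R,B}
R → hit
B → hit
F → fault, evict R, frames {B,F}
Hits: 4 of 14 references → 4/14 = 0.2857.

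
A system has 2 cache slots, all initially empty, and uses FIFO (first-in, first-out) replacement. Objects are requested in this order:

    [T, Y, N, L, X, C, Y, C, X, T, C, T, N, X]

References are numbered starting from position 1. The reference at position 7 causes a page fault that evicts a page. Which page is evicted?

X

pos 1: T → fault, frames [T]
pos 2: Y → fault, frames [T, Y]
pos 3: N → fault, evict T, frames [Y, N]
pos 4: L → fault, evict Y, frames [N, L]
pos 5: X → fault, evict N, frames [L, X]
pos 6: C → fault, evict L, frames [X, C]
pos 7: Y → fault, evict X, frames [C, Y]
At position 7, page X is evicted.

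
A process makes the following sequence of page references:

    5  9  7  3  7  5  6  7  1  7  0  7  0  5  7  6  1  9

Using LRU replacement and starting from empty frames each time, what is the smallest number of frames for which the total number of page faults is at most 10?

5

f=1: 18 faults
f=2: 14 faults
f=3: 12 faults
f=4: 11 faults
f=5: 8 faults
f=6: 8 faults
f=7: 7 faults
Smallest f with faults ≤ 10 is 5.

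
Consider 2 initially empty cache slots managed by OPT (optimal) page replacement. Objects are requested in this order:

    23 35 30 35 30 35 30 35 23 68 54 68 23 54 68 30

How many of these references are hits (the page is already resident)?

23 → fault, frames [23]
35 → fault, frames [23, 35]
30 → fault, evict 23, frames [35, 30]
35 → hit
30 → hit
35 → hit
30 → hit
35 → hit
23 → fault, evict 35, frames [30, 23]
68 → fault, evict 30, frames [23, 68]
54 → fault, evict 23, frames [68, 54]
68 → hit
23 → fault, evict 68, frames [54, 23]
54 → hit
68 → fault, evict 23, frames [54, 68]
30 → fault, evict 68, frames [54, 30]
Hits: 7.

7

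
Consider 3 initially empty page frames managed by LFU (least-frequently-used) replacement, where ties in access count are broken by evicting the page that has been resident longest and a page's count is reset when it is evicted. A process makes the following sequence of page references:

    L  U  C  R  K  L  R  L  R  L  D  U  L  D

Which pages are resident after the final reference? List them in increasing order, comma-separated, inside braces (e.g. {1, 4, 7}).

{D, L, R}

L → fault, frames [L]
U → fault, frames [L, U]
C → fault, frames [L, U, C]
R → fault, evict L, frames [U, C, R]
K → fault, evict U, frames [C, R, K]
L → fault, evict C, frames [R, K, L]
R → hit
L → hit
R → hit
L → hit
D → fault, evict K, frames [R, L, D]
U → fault, evict D, frames [R, L, U]
L → hit
D → fault, evict U, frames [R, L, D]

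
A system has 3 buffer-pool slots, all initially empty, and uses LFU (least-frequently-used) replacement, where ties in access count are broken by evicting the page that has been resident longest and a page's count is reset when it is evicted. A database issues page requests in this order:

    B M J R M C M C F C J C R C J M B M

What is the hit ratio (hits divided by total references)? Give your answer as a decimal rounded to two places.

0.44

B -> miss, frames {B}
M -> miss, frames {B,M}
J -> miss, frames {B,M,J}
R -> miss, evict B, frames {M,J,R}
M -> hit
C -> miss, evict J, frames {M,R,C}
M -> hit
C -> hit
F -> miss, evict R, frames {M,C,F}
C -> hit
J -> miss, evict F, frames {M,C,J}
C -> hit
R -> miss, evict J, frames {M,C,R}
C -> hit
J -> miss, evict R, frames {M,C,J}
M -> hit
B -> miss, evict J, frames {M,C,B}
M -> hit
Hits: 8 of 18 references → 8/18 = 0.4444.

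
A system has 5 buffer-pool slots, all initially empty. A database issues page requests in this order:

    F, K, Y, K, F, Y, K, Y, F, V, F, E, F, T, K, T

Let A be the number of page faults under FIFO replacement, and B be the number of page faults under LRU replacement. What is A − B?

Under FIFO: F F F . . . . . . F . F . F . . → 6 faults.
Under LRU: F F F . . . . . . F . F . F F . → 7 faults.
A − B = 6 − 7 = -1.

-1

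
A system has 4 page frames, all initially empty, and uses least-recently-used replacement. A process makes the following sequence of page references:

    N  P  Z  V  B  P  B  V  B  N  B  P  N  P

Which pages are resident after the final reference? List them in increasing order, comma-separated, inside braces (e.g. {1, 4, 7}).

N: fault, frames {N}
P: fault, frames {N,P}
Z: fault, frames {N,P,Z}
V: fault, frames {N,P,Z,V}
B: fault, evict N, frames {P,Z,V,B}
P: hit
B: hit
V: hit
B: hit
N: fault, evict Z, frames {P,V,B,N}
B: hit
P: hit
N: hit
P: hit

{B, N, P, V}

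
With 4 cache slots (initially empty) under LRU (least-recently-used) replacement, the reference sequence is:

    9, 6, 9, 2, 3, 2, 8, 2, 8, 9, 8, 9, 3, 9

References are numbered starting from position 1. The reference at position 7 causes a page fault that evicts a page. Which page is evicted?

pos 1: 9: fault, frames (9)
pos 2: 6: fault, frames (9 6)
pos 3: 9: hit
pos 4: 2: fault, frames (6 9 2)
pos 5: 3: fault, frames (6 9 2 3)
pos 6: 2: hit
pos 7: 8: fault, evict 6, frames (9 3 2 8)
At position 7, page 6 is evicted.

6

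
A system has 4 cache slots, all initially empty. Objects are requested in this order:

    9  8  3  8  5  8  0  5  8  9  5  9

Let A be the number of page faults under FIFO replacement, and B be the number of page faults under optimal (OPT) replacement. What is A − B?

1

Under FIFO: F F F . F . F . . F . . → 6 faults.
Under OPT: F F F . F . F . . . . . → 5 faults.
A − B = 6 − 5 = 1.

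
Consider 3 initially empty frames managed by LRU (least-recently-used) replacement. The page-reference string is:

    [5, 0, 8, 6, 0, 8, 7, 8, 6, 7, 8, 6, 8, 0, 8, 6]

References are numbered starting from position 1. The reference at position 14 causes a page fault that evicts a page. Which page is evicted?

7

pos 1: 5 -> fault, frames {5}
pos 2: 0 -> fault, frames {5,0}
pos 3: 8 -> fault, frames {5,0,8}
pos 4: 6 -> fault, evict 5, frames {0,8,6}
pos 5: 0 -> hit
pos 6: 8 -> hit
pos 7: 7 -> fault, evict 6, frames {0,8,7}
pos 8: 8 -> hit
pos 9: 6 -> fault, evict 0, frames {7,8,6}
pos 10: 7 -> hit
pos 11: 8 -> hit
pos 12: 6 -> hit
pos 13: 8 -> hit
pos 14: 0 -> fault, evict 7, frames {6,8,0}
At position 14, page 7 is evicted.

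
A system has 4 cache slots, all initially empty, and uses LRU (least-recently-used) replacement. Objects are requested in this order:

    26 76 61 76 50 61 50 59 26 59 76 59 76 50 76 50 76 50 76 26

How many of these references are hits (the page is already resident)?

26: miss, frames {26}
76: miss, frames {26,76}
61: miss, frames {26,76,61}
76: hit
50: miss, frames {26,61,76,50}
61: hit
50: hit
59: miss, evict 26, frames {76,61,50,59}
26: miss, evict 76, frames {61,50,59,26}
59: hit
76: miss, evict 61, frames {50,26,59,76}
59: hit
76: hit
50: hit
76: hit
50: hit
76: hit
50: hit
76: hit
26: hit
Hits: 13.

13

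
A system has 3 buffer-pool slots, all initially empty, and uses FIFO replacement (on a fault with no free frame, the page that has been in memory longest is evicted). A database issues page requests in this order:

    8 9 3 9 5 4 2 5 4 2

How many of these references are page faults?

8: miss, frames {8}
9: miss, frames {8,9}
3: miss, frames {8,9,3}
9: hit
5: miss, evict 8, frames {9,3,5}
4: miss, evict 9, frames {3,5,4}
2: miss, evict 3, frames {5,4,2}
5: hit
4: hit
2: hit
Page faults: 6.

6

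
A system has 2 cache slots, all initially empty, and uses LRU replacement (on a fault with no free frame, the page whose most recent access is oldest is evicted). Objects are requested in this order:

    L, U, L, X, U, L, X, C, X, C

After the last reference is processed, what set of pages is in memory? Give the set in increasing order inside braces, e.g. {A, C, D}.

{C, X}

L -> fault, frames {L}
U -> fault, frames {L,U}
L -> hit
X -> fault, evict U, frames {L,X}
U -> fault, evict L, frames {X,U}
L -> fault, evict X, frames {U,L}
X -> fault, evict U, frames {L,X}
C -> fault, evict L, frames {X,C}
X -> hit
C -> hit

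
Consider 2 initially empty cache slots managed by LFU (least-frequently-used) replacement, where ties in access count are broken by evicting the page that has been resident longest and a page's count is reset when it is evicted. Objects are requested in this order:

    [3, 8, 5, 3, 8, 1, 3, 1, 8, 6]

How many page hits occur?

3 -> fault, frames {3}
8 -> fault, frames {3,8}
5 -> fault, evict 3, frames {8,5}
3 -> fault, evict 8, frames {5,3}
8 -> fault, evict 5, frames {3,8}
1 -> fault, evict 3, frames {8,1}
3 -> fault, evict 8, frames {1,3}
1 -> hit
8 -> fault, evict 3, frames {1,8}
6 -> fault, evict 8, frames {1,6}
Hits: 1.

1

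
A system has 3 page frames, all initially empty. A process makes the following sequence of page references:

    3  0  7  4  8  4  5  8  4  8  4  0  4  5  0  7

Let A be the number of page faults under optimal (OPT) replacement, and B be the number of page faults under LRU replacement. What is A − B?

Under OPT: F F F F F . F . . . . F . . . F → 8 faults.
Under LRU: F F F F F . F . . . . F . F . F → 9 faults.
A − B = 8 − 9 = -1.

-1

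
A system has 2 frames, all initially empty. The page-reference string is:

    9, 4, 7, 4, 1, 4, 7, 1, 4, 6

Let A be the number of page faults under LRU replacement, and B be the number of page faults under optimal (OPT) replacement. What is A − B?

Under LRU: F F F . F . F F F F → 8 faults.
Under OPT: F F F . F . F . F F → 7 faults.
A − B = 8 − 7 = 1.

1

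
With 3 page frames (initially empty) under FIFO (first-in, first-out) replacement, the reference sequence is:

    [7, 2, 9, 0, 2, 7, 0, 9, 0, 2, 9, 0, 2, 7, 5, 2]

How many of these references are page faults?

7 -> miss, frames {7}
2 -> miss, frames {7,2}
9 -> miss, frames {7,2,9}
0 -> miss, evict 7, frames {2,9,0}
2 -> hit
7 -> miss, evict 2, frames {9,0,7}
0 -> hit
9 -> hit
0 -> hit
2 -> miss, evict 9, frames {0,7,2}
9 -> miss, evict 0, frames {7,2,9}
0 -> miss, evict 7, frames {2,9,0}
2 -> hit
7 -> miss, evict 2, frames {9,0,7}
5 -> miss, evict 9, frames {0,7,5}
2 -> miss, evict 0, frames {7,5,2}
Page faults: 11.

11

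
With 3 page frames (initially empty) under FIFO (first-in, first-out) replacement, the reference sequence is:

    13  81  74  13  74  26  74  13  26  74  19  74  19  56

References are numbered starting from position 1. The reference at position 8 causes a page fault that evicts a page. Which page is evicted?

81

pos 1: 13: miss, frames {13}
pos 2: 81: miss, frames {13,81}
pos 3: 74: miss, frames {13,81,74}
pos 4: 13: hit
pos 5: 74: hit
pos 6: 26: miss, evict 13, frames {81,74,26}
pos 7: 74: hit
pos 8: 13: miss, evict 81, frames {74,26,13}
At position 8, page 81 is evicted.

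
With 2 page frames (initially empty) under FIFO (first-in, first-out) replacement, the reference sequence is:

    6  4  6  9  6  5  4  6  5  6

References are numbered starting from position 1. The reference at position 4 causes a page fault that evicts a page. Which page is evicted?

pos 1: 6 → miss, frames {6}
pos 2: 4 → miss, frames {6,4}
pos 3: 6 → hit
pos 4: 9 → miss, evict 6, frames {4,9}
At position 4, page 6 is evicted.

6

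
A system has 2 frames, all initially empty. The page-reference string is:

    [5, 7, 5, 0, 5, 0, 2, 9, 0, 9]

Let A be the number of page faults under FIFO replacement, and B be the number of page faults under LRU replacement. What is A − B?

1

Under FIFO: F F . F F . F F F . → 7 faults.
Under LRU: F F . F . . F F F . → 6 faults.
A − B = 7 − 6 = 1.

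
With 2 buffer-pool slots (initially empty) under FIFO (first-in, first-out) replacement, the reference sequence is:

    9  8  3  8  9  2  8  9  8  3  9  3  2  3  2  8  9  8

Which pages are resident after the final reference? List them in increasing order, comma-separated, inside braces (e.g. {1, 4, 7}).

9: miss, frames {9}
8: miss, frames {9,8}
3: miss, evict 9, frames {8,3}
8: hit
9: miss, evict 8, frames {3,9}
2: miss, evict 3, frames {9,2}
8: miss, evict 9, frames {2,8}
9: miss, evict 2, frames {8,9}
8: hit
3: miss, evict 8, frames {9,3}
9: hit
3: hit
2: miss, evict 9, frames {3,2}
3: hit
2: hit
8: miss, evict 3, frames {2,8}
9: miss, evict 2, frames {8,9}
8: hit

{8, 9}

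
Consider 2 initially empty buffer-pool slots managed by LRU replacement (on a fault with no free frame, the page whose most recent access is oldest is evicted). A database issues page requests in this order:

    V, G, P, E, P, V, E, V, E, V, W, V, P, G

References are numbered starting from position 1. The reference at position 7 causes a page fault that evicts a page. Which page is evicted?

pos 1: V → miss, frames [V]
pos 2: G → miss, frames [V, G]
pos 3: P → miss, evict V, frames [G, P]
pos 4: E → miss, evict G, frames [P, E]
pos 5: P → hit
pos 6: V → miss, evict E, frames [P, V]
pos 7: E → miss, evict P, frames [V, E]
At position 7, page P is evicted.

P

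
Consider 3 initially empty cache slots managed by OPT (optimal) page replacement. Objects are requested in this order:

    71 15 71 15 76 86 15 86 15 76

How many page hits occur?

6

71 -> fault, frames [71]
15 -> fault, frames [71, 15]
71 -> hit
15 -> hit
76 -> fault, frames [71, 15, 76]
86 -> fault, evict 71, frames [15, 76, 86]
15 -> hit
86 -> hit
15 -> hit
76 -> hit
Hits: 6.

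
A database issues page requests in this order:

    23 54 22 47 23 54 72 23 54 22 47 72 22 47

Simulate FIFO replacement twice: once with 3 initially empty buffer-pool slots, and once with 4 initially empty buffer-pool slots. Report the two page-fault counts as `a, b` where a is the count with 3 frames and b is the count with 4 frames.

9, 10

3 frames: F F F F F F F . . F F . . . → 9 faults.
4 frames: F F F F . . F F F F F F . . → 10 faults.
10 > 9: adding a frame increased faults — Belady's anomaly.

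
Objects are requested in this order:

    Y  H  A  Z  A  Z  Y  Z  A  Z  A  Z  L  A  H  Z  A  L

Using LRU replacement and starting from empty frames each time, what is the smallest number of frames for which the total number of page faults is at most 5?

f=1: 18 faults
f=2: 12 faults
f=3: 9 faults
f=4: 6 faults
f=5: 5 faults
Smallest f with faults ≤ 5 is 5.

5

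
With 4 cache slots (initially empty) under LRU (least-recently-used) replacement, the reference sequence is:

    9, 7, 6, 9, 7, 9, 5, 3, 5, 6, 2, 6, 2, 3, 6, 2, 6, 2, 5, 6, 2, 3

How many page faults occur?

7

9 -> fault, frames {9}
7 -> fault, frames {9,7}
6 -> fault, frames {9,7,6}
9 -> hit
7 -> hit
9 -> hit
5 -> fault, frames {6,7,9,5}
3 -> fault, evict 6, frames {7,9,5,3}
5 -> hit
6 -> fault, evict 7, frames {9,3,5,6}
2 -> fault, evict 9, frames {3,5,6,2}
6 -> hit
2 -> hit
3 -> hit
6 -> hit
2 -> hit
6 -> hit
2 -> hit
5 -> hit
6 -> hit
2 -> hit
3 -> hit
Page faults: 7.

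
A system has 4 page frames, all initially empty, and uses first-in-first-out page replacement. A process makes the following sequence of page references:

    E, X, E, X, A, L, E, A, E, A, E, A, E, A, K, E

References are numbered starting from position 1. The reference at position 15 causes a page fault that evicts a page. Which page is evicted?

pos 1: E → miss, frames (E)
pos 2: X → miss, frames (E X)
pos 3: E → hit
pos 4: X → hit
pos 5: A → miss, frames (E X A)
pos 6: L → miss, frames (E X A L)
pos 7: E → hit
pos 8: A → hit
pos 9: E → hit
pos 10: A → hit
pos 11: E → hit
pos 12: A → hit
pos 13: E → hit
pos 14: A → hit
pos 15: K → miss, evict E, frames (X A L K)
At position 15, page E is evicted.

E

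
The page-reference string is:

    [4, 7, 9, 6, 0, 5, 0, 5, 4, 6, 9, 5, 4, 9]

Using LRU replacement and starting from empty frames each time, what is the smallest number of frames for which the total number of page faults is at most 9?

4

f=1: 14 faults
f=2: 12 faults
f=3: 11 faults
f=4: 8 faults
f=5: 7 faults
f=6: 6 faults
Smallest f with faults ≤ 9 is 4.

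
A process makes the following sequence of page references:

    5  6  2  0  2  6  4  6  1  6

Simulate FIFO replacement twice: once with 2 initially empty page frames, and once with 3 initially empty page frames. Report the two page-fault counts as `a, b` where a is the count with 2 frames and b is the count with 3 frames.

2 frames: F F F F . F F . F F → 8 faults.
3 frames: F F F F . . F F F . → 7 faults.
7 < 8: adding a frame reduced faults, as is typical.

8, 7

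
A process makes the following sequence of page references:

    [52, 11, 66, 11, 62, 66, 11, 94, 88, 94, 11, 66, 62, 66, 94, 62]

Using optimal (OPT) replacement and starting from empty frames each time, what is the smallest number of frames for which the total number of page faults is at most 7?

f=1: 16 faults
f=2: 11 faults
f=3: 8 faults
f=4: 7 faults
f=5: 6 faults
f=6: 6 faults
Smallest f with faults ≤ 7 is 4.

4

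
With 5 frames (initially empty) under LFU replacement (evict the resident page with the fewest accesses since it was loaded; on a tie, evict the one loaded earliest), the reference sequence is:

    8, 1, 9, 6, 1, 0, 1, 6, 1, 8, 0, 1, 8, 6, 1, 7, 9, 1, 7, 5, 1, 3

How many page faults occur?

10

8 -> fault, frames [8]
1 -> fault, frames [8, 1]
9 -> fault, frames [8, 1, 9]
6 -> fault, frames [8, 1, 9, 6]
1 -> hit
0 -> fault, frames [8, 1, 9, 6, 0]
1 -> hit
6 -> hit
1 -> hit
8 -> hit
0 -> hit
1 -> hit
8 -> hit
6 -> hit
1 -> hit
7 -> fault, evict 9, frames [8, 1, 6, 0, 7]
9 -> fault, evict 7, frames [8, 1, 6, 0, 9]
1 -> hit
7 -> fault, evict 9, frames [8, 1, 6, 0, 7]
5 -> fault, evict 7, frames [8, 1, 6, 0, 5]
1 -> hit
3 -> fault, evict 5, frames [8, 1, 6, 0, 3]
Page faults: 10.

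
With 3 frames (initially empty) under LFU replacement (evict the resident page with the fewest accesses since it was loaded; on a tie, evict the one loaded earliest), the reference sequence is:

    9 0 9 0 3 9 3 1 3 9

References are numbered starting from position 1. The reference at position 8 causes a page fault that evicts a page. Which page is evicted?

pos 1: 9 → fault, frames {9}
pos 2: 0 → fault, frames {9,0}
pos 3: 9 → hit
pos 4: 0 → hit
pos 5: 3 → fault, frames {9,0,3}
pos 6: 9 → hit
pos 7: 3 → hit
pos 8: 1 → fault, evict 0, frames {9,3,1}
At position 8, page 0 is evicted.

0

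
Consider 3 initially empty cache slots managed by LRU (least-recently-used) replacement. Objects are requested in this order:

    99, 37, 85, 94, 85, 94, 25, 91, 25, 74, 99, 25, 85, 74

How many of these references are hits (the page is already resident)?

4

99 -> miss, frames [99]
37 -> miss, frames [99, 37]
85 -> miss, frames [99, 37, 85]
94 -> miss, evict 99, frames [37, 85, 94]
85 -> hit
94 -> hit
25 -> miss, evict 37, frames [85, 94, 25]
91 -> miss, evict 85, frames [94, 25, 91]
25 -> hit
74 -> miss, evict 94, frames [91, 25, 74]
99 -> miss, evict 91, frames [25, 74, 99]
25 -> hit
85 -> miss, evict 74, frames [99, 25, 85]
74 -> miss, evict 99, frames [25, 85, 74]
Hits: 4.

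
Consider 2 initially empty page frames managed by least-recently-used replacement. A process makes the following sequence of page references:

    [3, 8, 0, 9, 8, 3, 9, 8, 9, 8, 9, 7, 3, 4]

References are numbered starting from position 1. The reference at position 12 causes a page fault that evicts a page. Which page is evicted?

pos 1: 3 -> miss, frames (3)
pos 2: 8 -> miss, frames (3 8)
pos 3: 0 -> miss, evict 3, frames (8 0)
pos 4: 9 -> miss, evict 8, frames (0 9)
pos 5: 8 -> miss, evict 0, frames (9 8)
pos 6: 3 -> miss, evict 9, frames (8 3)
pos 7: 9 -> miss, evict 8, frames (3 9)
pos 8: 8 -> miss, evict 3, frames (9 8)
pos 9: 9 -> hit
pos 10: 8 -> hit
pos 11: 9 -> hit
pos 12: 7 -> miss, evict 8, frames (9 7)
At position 12, page 8 is evicted.

8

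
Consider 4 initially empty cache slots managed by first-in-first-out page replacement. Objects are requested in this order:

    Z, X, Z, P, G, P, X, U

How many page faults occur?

Z: miss, frames (Z)
X: miss, frames (Z X)
Z: hit
P: miss, frames (Z X P)
G: miss, frames (Z X P G)
P: hit
X: hit
U: miss, evict Z, frames (X P G U)
Page faults: 5.

5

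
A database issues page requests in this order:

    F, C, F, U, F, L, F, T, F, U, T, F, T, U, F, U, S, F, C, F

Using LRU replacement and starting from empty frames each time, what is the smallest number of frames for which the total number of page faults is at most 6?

f=1: 20 faults
f=2: 13 faults
f=3: 8 faults
f=4: 7 faults
f=5: 7 faults
f=6: 6 faults
Smallest f with faults ≤ 6 is 6.

6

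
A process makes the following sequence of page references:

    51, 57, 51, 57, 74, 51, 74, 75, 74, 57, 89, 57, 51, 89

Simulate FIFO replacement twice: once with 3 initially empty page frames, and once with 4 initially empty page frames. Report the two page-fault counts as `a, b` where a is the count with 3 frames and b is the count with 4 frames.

3 frames: F F . . F . . F . . F F F . → 7 faults.
4 frames: F F . . F . . F . . F . F . → 6 faults.
6 < 7: adding a frame reduced faults, as is typical.

7, 6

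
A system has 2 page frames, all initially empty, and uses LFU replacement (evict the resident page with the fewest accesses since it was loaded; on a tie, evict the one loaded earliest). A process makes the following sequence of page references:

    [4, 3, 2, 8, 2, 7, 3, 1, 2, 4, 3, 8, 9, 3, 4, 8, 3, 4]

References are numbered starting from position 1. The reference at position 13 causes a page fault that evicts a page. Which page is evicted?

pos 1: 4 -> miss, frames {4}
pos 2: 3 -> miss, frames {4,3}
pos 3: 2 -> miss, evict 4, frames {3,2}
pos 4: 8 -> miss, evict 3, frames {2,8}
pos 5: 2 -> hit
pos 6: 7 -> miss, evict 8, frames {2,7}
pos 7: 3 -> miss, evict 7, frames {2,3}
pos 8: 1 -> miss, evict 3, frames {2,1}
pos 9: 2 -> hit
pos 10: 4 -> miss, evict 1, frames {2,4}
pos 11: 3 -> miss, evict 4, frames {2,3}
pos 12: 8 -> miss, evict 3, frames {2,8}
pos 13: 9 -> miss, evict 8, frames {2,9}
At position 13, page 8 is evicted.

8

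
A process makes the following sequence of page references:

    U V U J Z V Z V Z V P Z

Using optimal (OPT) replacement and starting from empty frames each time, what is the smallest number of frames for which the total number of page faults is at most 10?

f=1: 12 faults
f=2: 5 faults
f=3: 5 faults
f=4: 5 faults
f=5: 5 faults
Smallest f with faults ≤ 10 is 2.

2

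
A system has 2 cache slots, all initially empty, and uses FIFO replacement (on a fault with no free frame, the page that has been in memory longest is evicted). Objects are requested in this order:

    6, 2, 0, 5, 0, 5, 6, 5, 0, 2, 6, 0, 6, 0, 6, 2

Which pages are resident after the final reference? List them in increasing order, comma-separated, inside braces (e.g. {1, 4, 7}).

{0, 2}

6: fault, frames [6]
2: fault, frames [6, 2]
0: fault, evict 6, frames [2, 0]
5: fault, evict 2, frames [0, 5]
0: hit
5: hit
6: fault, evict 0, frames [5, 6]
5: hit
0: fault, evict 5, frames [6, 0]
2: fault, evict 6, frames [0, 2]
6: fault, evict 0, frames [2, 6]
0: fault, evict 2, frames [6, 0]
6: hit
0: hit
6: hit
2: fault, evict 6, frames [0, 2]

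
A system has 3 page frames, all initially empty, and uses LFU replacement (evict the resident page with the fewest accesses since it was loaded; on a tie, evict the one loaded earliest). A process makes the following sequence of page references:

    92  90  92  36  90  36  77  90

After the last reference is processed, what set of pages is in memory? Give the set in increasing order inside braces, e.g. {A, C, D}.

{36, 77, 90}

92 → miss, frames [92]
90 → miss, frames [92, 90]
92 → hit
36 → miss, frames [92, 90, 36]
90 → hit
36 → hit
77 → miss, evict 92, frames [90, 36, 77]
90 → hit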